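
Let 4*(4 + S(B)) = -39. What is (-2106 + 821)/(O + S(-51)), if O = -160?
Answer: 1028/139 ≈ 7.3957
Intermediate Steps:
S(B) = -55/4 (S(B) = -4 + (¼)*(-39) = -4 - 39/4 = -55/4)
(-2106 + 821)/(O + S(-51)) = (-2106 + 821)/(-160 - 55/4) = -1285/(-695/4) = -1285*(-4/695) = 1028/139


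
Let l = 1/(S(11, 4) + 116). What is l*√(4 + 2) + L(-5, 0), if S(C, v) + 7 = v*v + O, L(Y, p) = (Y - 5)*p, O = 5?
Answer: √6/130 ≈ 0.018842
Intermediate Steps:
L(Y, p) = p*(-5 + Y) (L(Y, p) = (-5 + Y)*p = p*(-5 + Y))
S(C, v) = -2 + v² (S(C, v) = -7 + (v*v + 5) = -7 + (v² + 5) = -7 + (5 + v²) = -2 + v²)
l = 1/130 (l = 1/((-2 + 4²) + 116) = 1/((-2 + 16) + 116) = 1/(14 + 116) = 1/130 ≈ 0.0076923)
l*√(4 + 2) + L(-5, 0) = √(4 + 2)/130 + 0*(-5 - 5) = √6/130 + 0*(-10) = √6/130 + 0 = √6/130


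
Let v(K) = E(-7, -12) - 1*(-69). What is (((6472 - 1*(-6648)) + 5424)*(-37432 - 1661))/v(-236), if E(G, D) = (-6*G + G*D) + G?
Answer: -181235148/47 ≈ -3.8561e+6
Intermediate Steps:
E(G, D) = -5*G + D*G (E(G, D) = (-6*G + D*G) + G = -5*G + D*G)
v(K) = 188 (v(K) = -7*(-5 - 12) - 1*(-69) = -7*(-17) + 69 = 119 + 69 = 188)
(((6472 - 1*(-6648)) + 5424)*(-37432 - 1661))/v(-236) = (((6472 - 1*(-6648)) + 5424)*(-37432 - 1661))/188 = (((6472 + 6648) + 5424)*(-39093))*(1/188) = ((13120 + 5424)*(-39093))*(1/188) = (18544*(-39093))*(1/188) = -724940592*1/188 = -181235148/47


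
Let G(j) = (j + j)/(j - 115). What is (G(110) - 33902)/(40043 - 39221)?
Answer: -16973/411 ≈ -41.297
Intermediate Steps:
G(j) = 2*j/(-115 + j) (G(j) = (2*j)/(-115 + j) = 2*j/(-115 + j))
(G(110) - 33902)/(40043 - 39221) = (2*110/(-115 + 110) - 33902)/(40043 - 39221) = (2*110/(-5) - 33902)/822 = (2*110*(-1/5) - 33902)*(1/822) = (-44 - 33902)*(1/822) = -33946*1/822 = -16973/411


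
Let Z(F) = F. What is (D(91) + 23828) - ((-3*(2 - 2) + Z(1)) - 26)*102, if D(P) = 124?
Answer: 26502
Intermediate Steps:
(D(91) + 23828) - ((-3*(2 - 2) + Z(1)) - 26)*102 = (124 + 23828) - ((-3*(2 - 2) + 1) - 26)*102 = 23952 - ((-3*0 + 1) - 26)*102 = 23952 - ((0 + 1) - 26)*102 = 23952 - (1 - 26)*102 = 23952 - 1*(-25)*102 = 23952 + 25*102 = 23952 + 2550 = 26502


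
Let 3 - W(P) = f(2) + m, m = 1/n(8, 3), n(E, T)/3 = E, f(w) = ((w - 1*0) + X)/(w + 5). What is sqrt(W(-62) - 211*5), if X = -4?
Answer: I*sqrt(7421190)/84 ≈ 32.431*I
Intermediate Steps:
f(w) = (-4 + w)/(5 + w) (f(w) = ((w - 1*0) - 4)/(w + 5) = ((w + 0) - 4)/(5 + w) = (w - 4)/(5 + w) = (-4 + w)/(5 + w))
n(E, T) = 3*E
m = 1/24 (m = 1/(3*8) = 1/24 ≈ 0.041667)
W(P) = 545/168 (W(P) = 3 - ((-4 + 2)/(5 + 2) + 1/24) = 3 - (-2/7 + 1/24) = 3 - 1*(-41/168) = 3 + 41/168 = 545/168)
sqrt(W(-62) - 211*5) = sqrt(545/168 - 211*5) = sqrt(545/168 - 1055) = sqrt(-176695/168) = I*sqrt(7421190)/84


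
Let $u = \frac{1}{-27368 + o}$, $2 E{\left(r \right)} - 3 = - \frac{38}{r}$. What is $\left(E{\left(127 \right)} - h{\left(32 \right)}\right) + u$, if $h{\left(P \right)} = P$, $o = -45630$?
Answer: $- \frac{142072421}{4635373} \approx -30.65$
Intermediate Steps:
$E{\left(r \right)} = \frac{3}{2} - \frac{19}{r}$ ($E{\left(r \right)} = \frac{3}{2} + \frac{\left(-38\right) \frac{1}{r}}{2} = \frac{3}{2} - \frac{19}{r}$)
$u = - \frac{1}{72998}$ ($u = \frac{1}{-27368 - 45630} = \frac{1}{-72998} = - \frac{1}{72998} \approx -1.3699 \cdot 10^{-5}$)
$\left(E{\left(127 \right)} - h{\left(32 \right)}\right) + u = \left(\left(\frac{3}{2} - \frac{19}{127}\right) - 32\right) - \frac{1}{72998} = \left(\frac{343}{254} - 32\right) - \frac{1}{72998} = - \frac{7785}{254} - \frac{1}{72998} = - \frac{142072421}{4635373}$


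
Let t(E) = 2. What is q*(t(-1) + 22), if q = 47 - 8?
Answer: 936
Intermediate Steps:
q = 39
q*(t(-1) + 22) = 39*(2 + 22) = 39*24 = 936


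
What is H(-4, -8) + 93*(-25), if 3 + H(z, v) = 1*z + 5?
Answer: -2327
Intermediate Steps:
H(z, v) = 2 + z (H(z, v) = -3 + (1*z + 5) = -3 + (z + 5) = -3 + (5 + z) = 2 + z)
H(-4, -8) + 93*(-25) = (2 - 4) + 93*(-25) = -2 - 2325 = -2327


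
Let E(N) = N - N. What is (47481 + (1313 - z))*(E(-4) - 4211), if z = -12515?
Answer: -258172199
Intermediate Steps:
E(N) = 0
(47481 + (1313 - z))*(E(-4) - 4211) = (47481 + (1313 - 1*(-12515)))*(0 - 4211) = (47481 + (1313 + 12515))*(-4211) = (47481 + 13828)*(-4211) = 61309*(-4211) = -258172199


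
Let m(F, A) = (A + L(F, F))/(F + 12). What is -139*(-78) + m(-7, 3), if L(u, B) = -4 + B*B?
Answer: 54258/5 ≈ 10852.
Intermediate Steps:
L(u, B) = -4 + B²
m(F, A) = (-4 + A + F²)/(12 + F) (m(F, A) = (A + (-4 + F²))/(F + 12) = (-4 + A + F²)/(12 + F))
-139*(-78) + m(-7, 3) = -139*(-78) + (-4 + 3 + (-7)²)/(12 - 7) = 10842 + (-4 + 3 + 49)/5 = 10842 + (⅕)*48 = 10842 + 48/5 = 54258/5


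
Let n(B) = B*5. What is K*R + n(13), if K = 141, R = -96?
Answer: -13471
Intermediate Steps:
n(B) = 5*B
K*R + n(13) = 141*(-96) + 5*13 = -13536 + 65 = -13471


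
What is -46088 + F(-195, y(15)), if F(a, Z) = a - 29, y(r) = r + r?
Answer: -46312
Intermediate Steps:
y(r) = 2*r
F(a, Z) = -29 + a
-46088 + F(-195, y(15)) = -46088 + (-29 - 195) = -46088 - 224 = -46312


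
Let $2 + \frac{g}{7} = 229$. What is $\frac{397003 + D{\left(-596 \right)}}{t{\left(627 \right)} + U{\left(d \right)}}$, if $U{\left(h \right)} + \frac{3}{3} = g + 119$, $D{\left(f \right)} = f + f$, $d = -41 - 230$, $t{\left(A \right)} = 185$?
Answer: $\frac{395811}{1892} \approx 209.2$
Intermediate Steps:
$g = 1589$ ($g = -14 + 7 \cdot 229 = -14 + 1603 = 1589$)
$d = -271$ ($d = -41 - 230 = -271$)
$D{\left(f \right)} = 2 f$
$U{\left(h \right)} = 1707$ ($U{\left(h \right)} = -1 + \left(1589 + 119\right) = -1 + 1708 = 1707$)
$\frac{397003 + D{\left(-596 \right)}}{t{\left(627 \right)} + U{\left(d \right)}} = \frac{397003 + 2 \left(-596\right)}{185 + 1707} = \frac{397003 - 1192}{1892} = 395811 \cdot \frac{1}{1892} = \frac{395811}{1892}$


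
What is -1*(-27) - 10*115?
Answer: -1123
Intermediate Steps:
-1*(-27) - 10*115 = 27 - 1150 = -1123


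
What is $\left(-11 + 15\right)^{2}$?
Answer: $16$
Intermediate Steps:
$\left(-11 + 15\right)^{2} = 4^{2} = 16$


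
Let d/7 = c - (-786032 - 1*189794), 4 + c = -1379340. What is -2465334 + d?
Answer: -5289960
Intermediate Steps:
c = -1379344 (c = -4 - 1379340 = -1379344)
d = -2824626 (d = 7*(-1379344 - (-786032 - 1*189794)) = 7*(-1379344 - (-786032 - 189794)) = 7*(-1379344 - 1*(-975826)) = 7*(-1379344 + 975826) = 7*(-403518) = -2824626)
-2465334 + d = -2465334 - 2824626 = -5289960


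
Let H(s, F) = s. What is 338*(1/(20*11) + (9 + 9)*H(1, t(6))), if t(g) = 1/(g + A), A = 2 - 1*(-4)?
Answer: 669409/110 ≈ 6085.5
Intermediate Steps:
A = 6 (A = 2 + 4 = 6)
t(g) = 1/(6 + g) (t(g) = 1/(g + 6) = 1/(6 + g))
338*(1/(20*11) + (9 + 9)*H(1, t(6))) = 338*(1/(20*11) + (9 + 9)*1) = 338*(1/220 + 18*1) = 338*(1/220 + 18) = 338*(3961/220) = 669409/110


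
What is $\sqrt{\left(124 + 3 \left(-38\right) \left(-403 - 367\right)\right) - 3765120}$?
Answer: $4 i \sqrt{229826} \approx 1917.6 i$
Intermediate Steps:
$\sqrt{\left(124 + 3 \left(-38\right) \left(-403 - 367\right)\right) - 3765120} = \sqrt{\left(124 - -87780\right) - 3765120} = \sqrt{\left(124 + 87780\right) - 3765120} = \sqrt{87904 - 3765120} = \sqrt{-3677216} = 4 i \sqrt{229826}$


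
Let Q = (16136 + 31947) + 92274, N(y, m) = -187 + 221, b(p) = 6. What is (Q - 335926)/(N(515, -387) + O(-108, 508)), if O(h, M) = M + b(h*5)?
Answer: -195569/548 ≈ -356.88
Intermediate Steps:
O(h, M) = 6 + M (O(h, M) = M + 6 = 6 + M)
N(y, m) = 34
Q = 140357 (Q = 48083 + 92274 = 140357)
(Q - 335926)/(N(515, -387) + O(-108, 508)) = (140357 - 335926)/(34 + (6 + 508)) = -195569/(34 + 514) = -195569/548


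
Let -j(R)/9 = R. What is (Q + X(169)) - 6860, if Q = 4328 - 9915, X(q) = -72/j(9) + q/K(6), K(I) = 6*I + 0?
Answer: -149297/12 ≈ -12441.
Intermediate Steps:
K(I) = 6*I
j(R) = -9*R
X(q) = 8/9 + q/36 (X(q) = -72/((-9*9)) + q/((6*6)) = -72/(-81) + q/36 = -72*(-1/81) + q*(1/36) = 8/9 + q/36)
Q = -5587
(Q + X(169)) - 6860 = (-5587 + (8/9 + (1/36)*169)) - 6860 = (-5587 + (8/9 + 169/36)) - 6860 = (-5587 + 67/12) - 6860 = -66977/12 - 6860 = -149297/12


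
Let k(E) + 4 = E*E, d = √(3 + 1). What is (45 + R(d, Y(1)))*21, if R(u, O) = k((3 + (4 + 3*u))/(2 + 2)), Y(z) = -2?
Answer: 17325/16 ≈ 1082.8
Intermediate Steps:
d = 2 (d = √4 = 2)
k(E) = -4 + E² (k(E) = -4 + E*E = -4 + E²)
R(u, O) = -4 + (7/4 + 3*u/4)² (R(u, O) = -4 + ((3 + (4 + 3*u))/(2 + 2))² = -4 + ((7 + 3*u)/4)² = -4 + ((7 + 3*u)*(¼))² = -4 + (7/4 + 3*u/4)²)
(45 + R(d, Y(1)))*21 = (45 + (-4 + (7 + 3*2)²/16))*21 = (45 + (-4 + (7 + 6)²/16))*21 = (45 + (-4 + (1/16)*13²))*21 = (45 + (-4 + (1/16)*169))*21 = (45 + (-4 + 169/16))*21 = (45 + 105/16)*21 = (825/16)*21 = 17325/16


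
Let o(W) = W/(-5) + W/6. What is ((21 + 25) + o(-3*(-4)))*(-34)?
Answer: -7752/5 ≈ -1550.4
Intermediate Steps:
o(W) = -W/30 (o(W) = W*(-1/5) + W*(1/6) = -W/5 + W/6 = -W/30)
((21 + 25) + o(-3*(-4)))*(-34) = ((21 + 25) - (-1)*(-4)/10)*(-34) = (46 - 1/30*12)*(-34) = (46 - 2/5)*(-34) = (228/5)*(-34) = -7752/5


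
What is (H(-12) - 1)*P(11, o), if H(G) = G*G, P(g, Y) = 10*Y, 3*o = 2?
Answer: 2860/3 ≈ 953.33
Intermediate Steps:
o = ⅔ (o = (⅓)*2 = ⅔ ≈ 0.66667)
H(G) = G²
(H(-12) - 1)*P(11, o) = ((-12)² - 1)*(10*(⅔)) = (144 - 1)*(20/3) = 143*(20/3) = 2860/3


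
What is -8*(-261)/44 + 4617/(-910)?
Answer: 424233/10010 ≈ 42.381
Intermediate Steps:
-8*(-261)/44 + 4617/(-910) = 2088*(1/44) + 4617*(-1/910) = 522/11 - 4617/910 = 424233/10010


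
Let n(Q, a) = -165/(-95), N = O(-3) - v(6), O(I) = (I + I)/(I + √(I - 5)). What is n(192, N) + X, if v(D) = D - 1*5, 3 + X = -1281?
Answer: -24363/19 ≈ -1282.3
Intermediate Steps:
X = -1284 (X = -3 - 1281 = -1284)
O(I) = 2*I/(I + √(-5 + I)) (O(I) = (2*I)/(I + √(-5 + I)) = 2*I/(I + √(-5 + I)))
v(D) = -5 + D (v(D) = D - 5 = -5 + D)
N = -1 - 6/(-3 + 2*I*√2) (N = 2*(-3)/(-3 + √(-5 - 3)) - (-5 + 6) = 2*(-3)/(-3 + √(-8)) - 1*1 = 2*(-3)/(-3 + 2*I*√2) - 1 = -6/(-3 + 2*I*√2) - 1 = -1 - 6/(-3 + 2*I*√2) ≈ 0.058824 + 0.99827*I)
n(Q, a) = 33/19 (n(Q, a) = -165*(-1/95) = 33/19)
n(192, N) + X = 33/19 - 1284 = -24363/19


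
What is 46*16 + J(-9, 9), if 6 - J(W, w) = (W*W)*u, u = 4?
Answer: 418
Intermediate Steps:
J(W, w) = 6 - 4*W² (J(W, w) = 6 - W*W*4 = 6 - W²*4 = 6 - 4*W²)
46*16 + J(-9, 9) = 46*16 + (6 - 4*(-9)²) = 736 + (6 - 4*81) = 736 + (6 - 324) = 736 - 318 = 418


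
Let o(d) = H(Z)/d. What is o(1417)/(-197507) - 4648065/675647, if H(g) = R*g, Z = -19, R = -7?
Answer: -1300842044755286/189091582045093 ≈ -6.8794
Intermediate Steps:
H(g) = -7*g
o(d) = 133/d (o(d) = (-7*(-19))/d = 133/d)
o(1417)/(-197507) - 4648065/675647 = (133/1417)/(-197507) - 4648065/675647 = (133*(1/1417))*(-1/197507) - 4648065*1/675647 = (133/1417)*(-1/197507) - 4648065/675647 = -133/279867419 - 4648065/675647 = -1300842044755286/189091582045093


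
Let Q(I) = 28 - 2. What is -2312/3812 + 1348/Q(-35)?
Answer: 634808/12389 ≈ 51.240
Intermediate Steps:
Q(I) = 26
-2312/3812 + 1348/Q(-35) = -2312/3812 + 1348/26 = -2312*1/3812 + 1348*(1/26) = -578/953 + 674/13 = 634808/12389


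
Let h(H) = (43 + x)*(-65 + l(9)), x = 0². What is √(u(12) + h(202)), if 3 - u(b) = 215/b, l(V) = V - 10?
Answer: I*√102705/6 ≈ 53.413*I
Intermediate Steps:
l(V) = -10 + V
x = 0
u(b) = 3 - 215/b
h(H) = -2838 (h(H) = (43 + 0)*(-65 + (-10 + 9)) = 43*(-65 - 1) = 43*(-66) = -2838)
√(u(12) + h(202)) = √((3 - 215/12) - 2838) = √(-179/12 - 2838) = √(-34235/12) = I*√102705/6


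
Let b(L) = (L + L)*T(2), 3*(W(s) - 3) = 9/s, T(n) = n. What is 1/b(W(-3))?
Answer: 1/8 ≈ 0.12500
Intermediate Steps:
W(s) = 3 + 3/s (W(s) = 3 + (9/s)/3 = 3 + 3/s)
b(L) = 4*L (b(L) = (L + L)*2 = (2*L)*2 = 4*L)
1/b(W(-3)) = 1/(4*(3 + 3/(-3))) = 1/(4*(3 + 3*(-1/3))) = 1/(4*(3 - 1)) = 1/(4*2) = 1/8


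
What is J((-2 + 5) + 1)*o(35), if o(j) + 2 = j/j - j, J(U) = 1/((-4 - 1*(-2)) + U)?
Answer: -18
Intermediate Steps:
J(U) = 1/(-2 + U) (J(U) = 1/((-4 + 2) + U) = 1/(-2 + U))
o(j) = -1 - j (o(j) = -2 + (j/j - j) = -2 + (1 - j) = -1 - j)
J((-2 + 5) + 1)*o(35) = (-1 - 1*35)/(-2 + ((-2 + 5) + 1)) = (-1 - 35)/(-2 + (3 + 1)) = -36/(-2 + 4) = -36/2 = (1/2)*(-36) = -18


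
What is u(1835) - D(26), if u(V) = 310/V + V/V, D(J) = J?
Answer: -9113/367 ≈ -24.831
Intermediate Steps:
u(V) = 1 + 310/V (u(V) = 310/V + 1 = 1 + 310/V)
u(1835) - D(26) = (310 + 1835)/1835 - 1*26 = (1/1835)*2145 - 26 = 429/367 - 26 = -9113/367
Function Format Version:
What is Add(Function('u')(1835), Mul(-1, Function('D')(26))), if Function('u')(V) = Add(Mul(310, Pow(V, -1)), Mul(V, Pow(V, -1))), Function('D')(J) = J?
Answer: Rational(-9113, 367) ≈ -24.831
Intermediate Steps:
Function('u')(V) = Add(1, Mul(310, Pow(V, -1))) (Function('u')(V) = Add(Mul(310, Pow(V, -1)), 1) = Add(1, Mul(310, Pow(V, -1))))
Add(Function('u')(1835), Mul(-1, Function('D')(26))) = Add(Mul(Pow(1835, -1), Add(310, 1835)), Mul(-1, 26)) = Add(Mul(Rational(1, 1835), 2145), -26) = Add(Rational(429, 367), -26) = Rational(-9113, 367)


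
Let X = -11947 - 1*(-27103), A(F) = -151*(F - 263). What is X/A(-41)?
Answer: 3789/11476 ≈ 0.33017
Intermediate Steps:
A(F) = 39713 - 151*F (A(F) = -151*(-263 + F) = 39713 - 151*F)
X = 15156 (X = -11947 + 27103 = 15156)
X/A(-41) = 15156/(39713 - 151*(-41)) = 15156/(39713 + 6191) = 15156/45904 = 15156*(1/45904) = 3789/11476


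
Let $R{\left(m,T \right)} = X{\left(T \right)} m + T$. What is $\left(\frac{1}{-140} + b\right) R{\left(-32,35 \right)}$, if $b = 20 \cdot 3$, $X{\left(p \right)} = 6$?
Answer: $- \frac{1318643}{140} \approx -9418.9$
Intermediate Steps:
$b = 60$
$R{\left(m,T \right)} = T + 6 m$ ($R{\left(m,T \right)} = 6 m + T = T + 6 m$)
$\left(\frac{1}{-140} + b\right) R{\left(-32,35 \right)} = \left(\frac{1}{-140} + 60\right) \left(35 + 6 \left(-32\right)\right) = \left(- \frac{1}{140} + 60\right) \left(35 - 192\right) = \frac{8399}{140} \left(-157\right) = - \frac{1318643}{140}$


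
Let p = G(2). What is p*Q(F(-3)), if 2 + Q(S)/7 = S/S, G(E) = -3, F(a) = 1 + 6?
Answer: 21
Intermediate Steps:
F(a) = 7
Q(S) = -7 (Q(S) = -14 + 7*(S/S) = -14 + 7*1 = -14 + 7 = -7)
p = -3
p*Q(F(-3)) = -3*(-7) = 21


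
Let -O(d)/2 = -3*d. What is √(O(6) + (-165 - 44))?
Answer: I*√173 ≈ 13.153*I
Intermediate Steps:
O(d) = 6*d (O(d) = -(-6)*d = 6*d)
√(O(6) + (-165 - 44)) = √(6*6 + (-165 - 44)) = √(36 - 209) = √(-173) = I*√173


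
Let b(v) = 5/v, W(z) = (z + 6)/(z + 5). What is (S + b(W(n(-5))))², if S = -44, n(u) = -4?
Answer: 6889/4 ≈ 1722.3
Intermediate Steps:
W(z) = (6 + z)/(5 + z)
(S + b(W(n(-5))))² = (-44 + 5/(((6 - 4)/(5 - 4))))² = (-44 + 5/((2/1)))² = (-44 + 5/((1*2)))² = (-44 + 5/2)² = (-83/2)² = 6889/4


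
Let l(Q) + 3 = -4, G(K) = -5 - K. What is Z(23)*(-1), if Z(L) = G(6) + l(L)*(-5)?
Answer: -24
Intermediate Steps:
l(Q) = -7 (l(Q) = -3 - 4 = -7)
Z(L) = 24 (Z(L) = (-5 - 1*6) - 7*(-5) = (-5 - 6) + 35 = -11 + 35 = 24)
Z(23)*(-1) = 24*(-1) = -24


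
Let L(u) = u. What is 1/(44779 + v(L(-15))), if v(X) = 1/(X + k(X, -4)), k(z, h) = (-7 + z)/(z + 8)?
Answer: 83/3716650 ≈ 2.2332e-5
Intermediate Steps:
k(z, h) = (-7 + z)/(8 + z)
v(X) = 1/(X + (-7 + X)/(8 + X))
1/(44779 + v(L(-15))) = 1/(44779 + (8 - 15)/(-7 - 15 - 15*(8 - 15))) = 1/(44779 - 7/(-7 - 15 - 15*(-7))) = 1/(44779 - 7/(-7 - 15 + 105)) = 1/(44779 - 7/83) = 1/(3716650/83) = 83/3716650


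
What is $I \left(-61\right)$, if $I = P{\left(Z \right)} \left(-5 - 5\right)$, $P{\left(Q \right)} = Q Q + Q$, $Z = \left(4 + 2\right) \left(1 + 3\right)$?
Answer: $366000$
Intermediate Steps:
$Z = 24$ ($Z = 6 \cdot 4 = 24$)
$P{\left(Q \right)} = Q + Q^{2}$ ($P{\left(Q \right)} = Q^{2} + Q = Q + Q^{2}$)
$I = -6000$ ($I = 24 \left(1 + 24\right) \left(-5 - 5\right) = 24 \cdot 25 \left(-10\right) = 600 \left(-10\right) = -6000$)
$I \left(-61\right) = \left(-6000\right) \left(-61\right) = 366000$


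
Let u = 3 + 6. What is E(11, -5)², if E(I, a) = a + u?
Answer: 16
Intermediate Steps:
u = 9
E(I, a) = 9 + a (E(I, a) = a + 9 = 9 + a)
E(11, -5)² = (9 - 5)² = 4² = 16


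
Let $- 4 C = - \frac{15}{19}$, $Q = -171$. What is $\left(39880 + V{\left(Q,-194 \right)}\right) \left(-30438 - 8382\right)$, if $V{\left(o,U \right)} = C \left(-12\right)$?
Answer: $- \frac{29412943500}{19} \approx -1.5481 \cdot 10^{9}$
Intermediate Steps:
$C = \frac{15}{76}$ ($C = - \frac{\left(-15\right) \frac{1}{19}}{4} = \left(- \frac{1}{4}\right) \left(- \frac{15}{19}\right) = \frac{15}{76} \approx 0.19737$)
$V{\left(o,U \right)} = - \frac{45}{19}$ ($V{\left(o,U \right)} = \frac{15}{76} \left(-12\right) = - \frac{45}{19}$)
$\left(39880 + V{\left(Q,-194 \right)}\right) \left(-30438 - 8382\right) = \left(39880 - \frac{45}{19}\right) \left(-30438 - 8382\right) = \frac{757675}{19} \left(-38820\right) = - \frac{29412943500}{19}$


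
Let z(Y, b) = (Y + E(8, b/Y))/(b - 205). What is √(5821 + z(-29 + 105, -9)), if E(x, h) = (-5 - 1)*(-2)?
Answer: √66639921/107 ≈ 76.293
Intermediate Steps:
E(x, h) = 12 (E(x, h) = -6*(-2) = 12)
z(Y, b) = (12 + Y)/(-205 + b) (z(Y, b) = (Y + 12)/(b - 205) = (12 + Y)/(-205 + b))
√(5821 + z(-29 + 105, -9)) = √(5821 + (12 + (-29 + 105))/(-205 - 9)) = √(5821 + (12 + 76)/(-214)) = √(5821 - 1/214*88) = √(5821 - 44/107) = √(622803/107) = √66639921/107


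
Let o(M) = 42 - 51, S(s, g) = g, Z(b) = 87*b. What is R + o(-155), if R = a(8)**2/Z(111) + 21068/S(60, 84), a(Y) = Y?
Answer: 16346530/67599 ≈ 241.82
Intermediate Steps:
o(M) = -9
R = 16954921/67599 (R = 8**2/((87*111)) + 21068/84 = 64/9657 + 21068*(1/84) = 64*(1/9657) + 5267/21 = 64/9657 + 5267/21 = 16954921/67599 ≈ 250.82)
R + o(-155) = 16954921/67599 - 9 = 16346530/67599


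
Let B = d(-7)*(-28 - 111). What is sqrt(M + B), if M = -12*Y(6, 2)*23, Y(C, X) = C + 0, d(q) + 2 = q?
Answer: 9*I*sqrt(5) ≈ 20.125*I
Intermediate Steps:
d(q) = -2 + q
Y(C, X) = C
M = -1656 (M = -12*6*23 = -72*23 = -1656)
B = 1251 (B = (-2 - 7)*(-28 - 111) = -9*(-139) = 1251)
sqrt(M + B) = sqrt(-1656 + 1251) = sqrt(-405) = 9*I*sqrt(5)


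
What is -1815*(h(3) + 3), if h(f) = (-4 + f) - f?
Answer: 1815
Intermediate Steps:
h(f) = -4
-1815*(h(3) + 3) = -1815*(-4 + 3) = -1815*(-1) = -363*(-5) = 1815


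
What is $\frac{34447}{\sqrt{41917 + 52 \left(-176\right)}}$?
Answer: $\frac{34447 \sqrt{32765}}{32765} \approx 190.3$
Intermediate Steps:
$\frac{34447}{\sqrt{41917 + 52 \left(-176\right)}} = \frac{34447}{\sqrt{41917 - 9152}} = \frac{34447}{\sqrt{32765}} = 34447 \frac{\sqrt{32765}}{32765} = \frac{34447 \sqrt{32765}}{32765}$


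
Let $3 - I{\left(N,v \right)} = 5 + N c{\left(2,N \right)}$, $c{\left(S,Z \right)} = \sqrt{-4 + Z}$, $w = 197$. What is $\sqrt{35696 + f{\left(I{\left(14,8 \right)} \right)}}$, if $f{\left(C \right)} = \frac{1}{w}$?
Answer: $\frac{\sqrt{1385326261}}{197} \approx 188.93$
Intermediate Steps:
$I{\left(N,v \right)} = -2 - N \sqrt{-4 + N}$ ($I{\left(N,v \right)} = 3 - \left(5 + N \sqrt{-4 + N}\right) = -2 - N \sqrt{-4 + N}$)
$f{\left(C \right)} = \frac{1}{197}$
$\sqrt{35696 + f{\left(I{\left(14,8 \right)} \right)}} = \sqrt{35696 + \frac{1}{197}} = \sqrt{\frac{7032113}{197}} = \frac{\sqrt{1385326261}}{197}$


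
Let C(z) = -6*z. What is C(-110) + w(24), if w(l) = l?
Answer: 684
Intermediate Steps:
C(-110) + w(24) = -6*(-110) + 24 = 660 + 24 = 684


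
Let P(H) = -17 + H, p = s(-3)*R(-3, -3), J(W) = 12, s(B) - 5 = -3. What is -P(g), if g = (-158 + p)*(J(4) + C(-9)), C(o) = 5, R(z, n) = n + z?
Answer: 2907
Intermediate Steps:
s(B) = 2 (s(B) = 5 - 3 = 2)
p = -12 (p = 2*(-3 - 3) = 2*(-6) = -12)
g = -2890 (g = (-158 - 12)*(12 + 5) = -170*17 = -2890)
-P(g) = -(-17 - 2890) = -1*(-2907) = 2907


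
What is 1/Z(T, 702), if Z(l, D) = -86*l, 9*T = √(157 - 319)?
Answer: I*√2/172 ≈ 0.0082222*I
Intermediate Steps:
T = I*√2 (T = √(157 - 319)/9 = √(-162)/9 = (9*I*√2)/9 = I*√2 ≈ 1.4142*I)
1/Z(T, 702) = 1/(-86*I*√2) = I*√2/172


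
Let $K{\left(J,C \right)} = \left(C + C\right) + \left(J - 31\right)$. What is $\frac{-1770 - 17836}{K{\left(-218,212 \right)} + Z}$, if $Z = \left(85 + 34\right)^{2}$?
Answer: $- \frac{9803}{7168} \approx -1.3676$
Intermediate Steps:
$Z = 14161$ ($Z = 119^{2} = 14161$)
$K{\left(J,C \right)} = -31 + J + 2 C$ ($K{\left(J,C \right)} = 2 C + \left(J - 31\right) = 2 C + \left(-31 + J\right) = -31 + J + 2 C$)
$\frac{-1770 - 17836}{K{\left(-218,212 \right)} + Z} = \frac{-1770 - 17836}{\left(-31 - 218 + 2 \cdot 212\right) + 14161} = - \frac{19606}{\left(-31 - 218 + 424\right) + 14161} = - \frac{19606}{175 + 14161} = - \frac{19606}{14336} = \left(-19606\right) \frac{1}{14336} = - \frac{9803}{7168}$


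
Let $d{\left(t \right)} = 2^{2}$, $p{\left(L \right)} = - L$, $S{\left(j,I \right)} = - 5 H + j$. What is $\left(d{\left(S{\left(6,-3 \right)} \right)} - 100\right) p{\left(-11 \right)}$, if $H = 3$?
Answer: $-1056$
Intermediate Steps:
$S{\left(j,I \right)} = -15 + j$ ($S{\left(j,I \right)} = \left(-5\right) 3 + j = -15 + j$)
$d{\left(t \right)} = 4$
$\left(d{\left(S{\left(6,-3 \right)} \right)} - 100\right) p{\left(-11 \right)} = \left(4 - 100\right) \left(\left(-1\right) \left(-11\right)\right) = \left(-96\right) 11 = -1056$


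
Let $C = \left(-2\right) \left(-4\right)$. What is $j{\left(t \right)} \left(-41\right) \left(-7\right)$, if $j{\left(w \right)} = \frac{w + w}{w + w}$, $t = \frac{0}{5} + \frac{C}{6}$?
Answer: $287$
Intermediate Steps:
$C = 8$
$t = \frac{4}{3}$ ($t = \frac{0}{5} + \frac{8}{6} = 0 \cdot \frac{1}{5} + 8 \cdot \frac{1}{6} = 0 + \frac{4}{3} = \frac{4}{3} \approx 1.3333$)
$j{\left(w \right)} = 1$ ($j{\left(w \right)} = \frac{2 w}{2 w} = 2 w \frac{1}{2 w} = 1$)
$j{\left(t \right)} \left(-41\right) \left(-7\right) = 1 \left(-41\right) \left(-7\right) = \left(-41\right) \left(-7\right) = 287$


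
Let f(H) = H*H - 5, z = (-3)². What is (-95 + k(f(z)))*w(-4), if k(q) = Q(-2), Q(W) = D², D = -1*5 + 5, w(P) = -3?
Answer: 285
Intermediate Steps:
z = 9
D = 0 (D = -5 + 5 = 0)
f(H) = -5 + H² (f(H) = H² - 5 = -5 + H²)
Q(W) = 0 (Q(W) = 0² = 0)
k(q) = 0
(-95 + k(f(z)))*w(-4) = (-95 + 0)*(-3) = -95*(-3) = 285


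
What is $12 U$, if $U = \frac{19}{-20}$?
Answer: $- \frac{57}{5} \approx -11.4$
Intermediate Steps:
$U = - \frac{19}{20}$ ($U = 19 \left(- \frac{1}{20}\right) = - \frac{19}{20} \approx -0.95$)
$12 U = 12 \left(- \frac{19}{20}\right) = - \frac{57}{5}$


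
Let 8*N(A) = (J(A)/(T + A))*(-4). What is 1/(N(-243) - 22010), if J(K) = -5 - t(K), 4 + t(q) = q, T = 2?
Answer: -241/5304289 ≈ -4.5435e-5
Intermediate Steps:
t(q) = -4 + q
J(K) = -1 - K (J(K) = -5 - (-4 + K) = -5 + (4 - K) = -1 - K)
N(A) = -(-1 - A)/(2*(2 + A)) (N(A) = (((-1 - A)/(2 + A))*(-4))/8 = (-4*(-1 - A)/(2 + A))/8 = -(-1 - A)/(2*(2 + A)))
1/(N(-243) - 22010) = 1/((1 - 243)/(2*(2 - 243)) - 22010) = 1/((½)*(-242)/(-241) - 22010) = 1/((½)*(-1/241)*(-242) - 22010) = 1/(121/241 - 22010) = 1/(-5304289/241) = -241/5304289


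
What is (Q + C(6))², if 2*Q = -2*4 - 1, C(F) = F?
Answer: 9/4 ≈ 2.2500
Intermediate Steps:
Q = -9/2 (Q = (-2*4 - 1)/2 = (-8 - 1)/2 = (½)*(-9) = -9/2 ≈ -4.5000)
(Q + C(6))² = (-9/2 + 6)² = (3/2)² = 9/4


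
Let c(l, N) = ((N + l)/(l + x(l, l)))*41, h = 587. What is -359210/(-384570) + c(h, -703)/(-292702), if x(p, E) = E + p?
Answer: 3085933080659/3303765378909 ≈ 0.93407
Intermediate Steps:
c(l, N) = 41*(N + l)/(3*l) (c(l, N) = ((N + l)/(l + (l + l)))*41 = ((N + l)/(l + 2*l))*41 = ((N + l)/((3*l)))*41 = ((N + l)*(1/(3*l)))*41 = ((N + l)/(3*l))*41 = 41*(N + l)/(3*l))
-359210/(-384570) + c(h, -703)/(-292702) = -359210/(-384570) + ((41/3)*(-703 + 587)/587)/(-292702) = -359210*(-1/384570) + ((41/3)*(1/587)*(-116))*(-1/292702) = 35921/38457 - 4756/1761*(-1/292702) = 35921/38457 + 2378/257724111 = 3085933080659/3303765378909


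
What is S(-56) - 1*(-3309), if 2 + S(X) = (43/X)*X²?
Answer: 899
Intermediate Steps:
S(X) = -2 + 43*X (S(X) = -2 + (43/X)*X² = -2 + 43*X)
S(-56) - 1*(-3309) = (-2 + 43*(-56)) - 1*(-3309) = (-2 - 2408) + 3309 = -2410 + 3309 = 899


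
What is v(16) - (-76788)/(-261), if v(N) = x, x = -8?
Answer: -8764/29 ≈ -302.21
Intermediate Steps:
v(N) = -8
v(16) - (-76788)/(-261) = -8 - (-76788)/(-261) = -8 - (-76788)*(-1)/261 = -8 - 237*36/29 = -8 - 8532/29 = -8764/29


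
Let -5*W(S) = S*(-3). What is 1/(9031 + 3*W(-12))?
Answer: 5/45047 ≈ 0.00011100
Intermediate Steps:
W(S) = 3*S/5 (W(S) = -S*(-3)/5 = -(-3)*S/5 = 3*S/5)
1/(9031 + 3*W(-12)) = 1/(9031 + 3*((⅗)*(-12))) = 1/(9031 + 3*(-36/5)) = 1/(9031 - 108/5) = 1/(45047/5) = 5/45047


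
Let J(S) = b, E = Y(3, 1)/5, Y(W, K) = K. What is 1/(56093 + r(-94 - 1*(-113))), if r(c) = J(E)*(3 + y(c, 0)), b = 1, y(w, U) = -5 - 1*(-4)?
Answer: 1/56095 ≈ 1.7827e-5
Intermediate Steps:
y(w, U) = -1 (y(w, U) = -5 + 4 = -1)
E = ⅕ (E = 1/5 = 1*(⅕) = ⅕ ≈ 0.20000)
J(S) = 1
r(c) = 2 (r(c) = 1*(3 - 1) = 1*2 = 2)
1/(56093 + r(-94 - 1*(-113))) = 1/(56093 + 2) = 1/56095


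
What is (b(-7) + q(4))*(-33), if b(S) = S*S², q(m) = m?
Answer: 11187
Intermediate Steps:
b(S) = S³
(b(-7) + q(4))*(-33) = ((-7)³ + 4)*(-33) = (-343 + 4)*(-33) = -339*(-33) = 11187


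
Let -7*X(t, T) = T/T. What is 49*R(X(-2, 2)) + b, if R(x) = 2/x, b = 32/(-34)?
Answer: -11678/17 ≈ -686.94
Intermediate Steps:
b = -16/17 (b = 32*(-1/34) = -16/17 ≈ -0.94118)
X(t, T) = -⅐ (X(t, T) = -T/(7*T) = -⅐*1 = -⅐)
49*R(X(-2, 2)) + b = 49*(2/(-⅐)) - 16/17 = 49*(2*(-7)) - 16/17 = 49*(-14) - 16/17 = -686 - 16/17 = -11678/17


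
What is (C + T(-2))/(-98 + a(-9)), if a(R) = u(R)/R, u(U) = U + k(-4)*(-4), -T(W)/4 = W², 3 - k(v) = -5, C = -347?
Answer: 3267/841 ≈ 3.8847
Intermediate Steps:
k(v) = 8 (k(v) = 3 - 1*(-5) = 3 + 5 = 8)
T(W) = -4*W²
u(U) = -32 + U (u(U) = U + 8*(-4) = U - 32 = -32 + U)
a(R) = (-32 + R)/R
(C + T(-2))/(-98 + a(-9)) = (-347 - 4*(-2)²)/(-98 + (-32 - 9)/(-9)) = (-347 - 4*4)/(-98 - ⅑*(-41)) = (-347 - 16)/(-98 + 41/9) = -363/(-841/9) = -363*(-9/841) = 3267/841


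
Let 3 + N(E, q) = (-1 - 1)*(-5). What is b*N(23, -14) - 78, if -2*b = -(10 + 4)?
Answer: -29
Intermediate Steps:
N(E, q) = 7 (N(E, q) = -3 + (-1 - 1)*(-5) = -3 - 2*(-5) = -3 + 10 = 7)
b = 7 (b = -(-1)*(10 + 4)/2 = -(-1)*14/2 = -1/2*(-14) = 7)
b*N(23, -14) - 78 = 7*7 - 78 = 49 - 78 = -29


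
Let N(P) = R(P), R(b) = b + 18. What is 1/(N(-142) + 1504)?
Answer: 1/1380 ≈ 0.00072464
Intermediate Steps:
R(b) = 18 + b
N(P) = 18 + P
1/(N(-142) + 1504) = 1/((18 - 142) + 1504) = 1/(-124 + 1504) = 1/1380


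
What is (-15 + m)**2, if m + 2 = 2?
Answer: 225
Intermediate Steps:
m = 0 (m = -2 + 2 = 0)
(-15 + m)**2 = (-15 + 0)**2 = (-15)**2 = 225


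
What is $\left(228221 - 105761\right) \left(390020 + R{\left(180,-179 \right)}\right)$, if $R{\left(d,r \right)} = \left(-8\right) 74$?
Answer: $47689352880$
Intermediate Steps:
$R{\left(d,r \right)} = -592$
$\left(228221 - 105761\right) \left(390020 + R{\left(180,-179 \right)}\right) = \left(228221 - 105761\right) \left(390020 - 592\right) = 122460 \cdot 389428 = 47689352880$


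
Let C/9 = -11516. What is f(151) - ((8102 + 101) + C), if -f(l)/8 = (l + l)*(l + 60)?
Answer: -414335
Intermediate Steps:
C = -103644 (C = 9*(-11516) = -103644)
f(l) = -16*l*(60 + l) (f(l) = -8*(l + l)*(l + 60) = -8*2*l*(60 + l) = -16*l*(60 + l))
f(151) - ((8102 + 101) + C) = -16*151*(60 + 151) - ((8102 + 101) - 103644) = -16*151*211 - (8203 - 103644) = -509776 - 1*(-95441) = -509776 + 95441 = -414335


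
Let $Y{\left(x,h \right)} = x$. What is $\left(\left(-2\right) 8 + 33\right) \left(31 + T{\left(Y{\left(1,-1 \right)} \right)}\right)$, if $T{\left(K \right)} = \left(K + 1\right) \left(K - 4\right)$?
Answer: $425$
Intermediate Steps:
$T{\left(K \right)} = \left(1 + K\right) \left(-4 + K\right)$
$\left(\left(-2\right) 8 + 33\right) \left(31 + T{\left(Y{\left(1,-1 \right)} \right)}\right) = \left(\left(-2\right) 8 + 33\right) \left(31 - \left(7 - 1\right)\right) = \left(-16 + 33\right) \left(31 - 6\right) = 17 \left(31 - 6\right) = 17 \cdot 25 = 425$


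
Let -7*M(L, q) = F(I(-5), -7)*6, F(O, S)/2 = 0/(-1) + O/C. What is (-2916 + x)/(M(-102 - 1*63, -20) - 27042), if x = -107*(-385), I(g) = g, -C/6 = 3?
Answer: -803859/567892 ≈ -1.4155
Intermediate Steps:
C = -18 (C = -6*3 = -18)
F(O, S) = -O/9 (F(O, S) = 2*(0/(-1) + O/(-18)) = 2*(0*(-1) + O*(-1/18)) = 2*(0 - O/18) = 2*(-O/18) = -O/9)
M(L, q) = -10/21 (M(L, q) = -(-⅑*(-5))*6/7 = -5*6/63 = -⅐*10/3 = -10/21)
x = 41195
(-2916 + x)/(M(-102 - 1*63, -20) - 27042) = (-2916 + 41195)/(-10/21 - 27042) = 38279/(-567892/21) = 38279*(-21/567892) = -803859/567892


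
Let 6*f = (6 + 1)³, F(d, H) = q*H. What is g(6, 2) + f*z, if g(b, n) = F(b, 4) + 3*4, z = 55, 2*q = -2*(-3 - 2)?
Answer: 19057/6 ≈ 3176.2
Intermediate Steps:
q = 5 (q = (-2*(-3 - 2))/2 = (-2*(-5))/2 = (½)*10 = 5)
F(d, H) = 5*H
f = 343/6 (f = (6 + 1)³/6 = (⅙)*7³ = (⅙)*343 = 343/6 ≈ 57.167)
g(b, n) = 32 (g(b, n) = 5*4 + 3*4 = 20 + 12 = 32)
g(6, 2) + f*z = 32 + (343/6)*55 = 32 + 18865/6 = 19057/6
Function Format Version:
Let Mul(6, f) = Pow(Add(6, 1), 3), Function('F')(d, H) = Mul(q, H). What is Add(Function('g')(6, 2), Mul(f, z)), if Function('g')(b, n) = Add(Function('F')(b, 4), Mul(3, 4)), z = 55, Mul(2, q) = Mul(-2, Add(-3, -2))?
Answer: Rational(19057, 6) ≈ 3176.2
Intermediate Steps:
q = 5 (q = Mul(Rational(1, 2), Mul(-2, Add(-3, -2))) = Mul(Rational(1, 2), Mul(-2, -5)) = Mul(Rational(1, 2), 10) = 5)
Function('F')(d, H) = Mul(5, H)
f = Rational(343, 6) (f = Mul(Rational(1, 6), Pow(Add(6, 1), 3)) = Mul(Rational(1, 6), Pow(7, 3)) = Mul(Rational(1, 6), 343) = Rational(343, 6) ≈ 57.167)
Function('g')(b, n) = 32 (Function('g')(b, n) = Add(Mul(5, 4), Mul(3, 4)) = Add(20, 12) = 32)
Add(Function('g')(6, 2), Mul(f, z)) = Add(32, Mul(Rational(343, 6), 55)) = Add(32, Rational(18865, 6)) = Rational(19057, 6)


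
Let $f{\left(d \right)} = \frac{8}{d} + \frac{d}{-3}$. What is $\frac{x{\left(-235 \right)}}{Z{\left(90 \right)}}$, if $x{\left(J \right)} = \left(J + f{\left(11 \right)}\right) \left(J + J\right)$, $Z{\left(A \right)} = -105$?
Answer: $- \frac{738088}{693} \approx -1065.1$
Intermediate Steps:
$f{\left(d \right)} = \frac{8}{d} - \frac{d}{3}$ ($f{\left(d \right)} = \frac{8}{d} + d \left(- \frac{1}{3}\right) = \frac{8}{d} - \frac{d}{3}$)
$x{\left(J \right)} = 2 J \left(- \frac{97}{33} + J\right)$ ($x{\left(J \right)} = \left(J + \left(\frac{8}{11} - \frac{11}{3}\right)\right) \left(J + J\right) = \left(J + \left(8 \cdot \frac{1}{11} - \frac{11}{3}\right)\right) 2 J = \left(J + \left(\frac{8}{11} - \frac{11}{3}\right)\right) 2 J = \left(J - \frac{97}{33}\right) 2 J = \left(- \frac{97}{33} + J\right) 2 J = 2 J \left(- \frac{97}{33} + J\right)$)
$\frac{x{\left(-235 \right)}}{Z{\left(90 \right)}} = \frac{\frac{2}{33} \left(-235\right) \left(-97 + 33 \left(-235\right)\right)}{-105} = \frac{2}{33} \left(-235\right) \left(-97 - 7755\right) \left(- \frac{1}{105}\right) = \frac{2}{33} \left(-235\right) \left(-7852\right) \left(- \frac{1}{105}\right) = \frac{3690440}{33} \left(- \frac{1}{105}\right) = - \frac{738088}{693}$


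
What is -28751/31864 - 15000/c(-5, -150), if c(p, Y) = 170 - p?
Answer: -2759951/31864 ≈ -86.617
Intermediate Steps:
-28751/31864 - 15000/c(-5, -150) = -28751/31864 - 15000/(170 - 1*(-5)) = -28751*1/31864 - 15000/(170 + 5) = -28751/31864 - 15000/175 = -28751/31864 - 15000*1/175 = -28751/31864 - 600/7 = -2759951/31864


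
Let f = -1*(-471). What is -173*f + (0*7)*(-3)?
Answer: -81483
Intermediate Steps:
f = 471
-173*f + (0*7)*(-3) = -173*471 + (0*7)*(-3) = -81483 + 0*(-3) = -81483 + 0 = -81483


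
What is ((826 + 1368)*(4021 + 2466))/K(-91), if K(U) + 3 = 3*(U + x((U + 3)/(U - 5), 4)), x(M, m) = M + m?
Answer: -56929912/1045 ≈ -54478.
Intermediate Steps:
K(U) = 9 + 3*U + 3*(3 + U)/(-5 + U) (K(U) = -3 + 3*(U + ((U + 3)/(U - 5) + 4)) = -3 + 3*(U + ((3 + U)/(-5 + U) + 4)) = -3 + 3*(U + (4 + (3 + U)/(-5 + U))) = -3 + 3*(4 + U + (3 + U)/(-5 + U)) = -3 + (12 + 3*U + 3*(3 + U)/(-5 + U)) = 9 + 3*U + 3*(3 + U)/(-5 + U))
((826 + 1368)*(4021 + 2466))/K(-91) = ((826 + 1368)*(4021 + 2466))/((3*(-12 + (-91)**2 - 1*(-91))/(-5 - 91))) = (2194*6487)/((3*(-12 + 8281 + 91)/(-96))) = 14232478/((3*(-1/96)*8360)) = 14232478/(-1045/4) = 14232478*(-4/1045) = -56929912/1045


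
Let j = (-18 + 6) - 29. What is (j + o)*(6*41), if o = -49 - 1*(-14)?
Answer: -18696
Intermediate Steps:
o = -35 (o = -49 + 14 = -35)
j = -41 (j = -12 - 29 = -41)
(j + o)*(6*41) = (-41 - 35)*(6*41) = -76*246 = -18696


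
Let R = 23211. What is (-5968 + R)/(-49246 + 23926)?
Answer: -17243/25320 ≈ -0.68100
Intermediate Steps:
(-5968 + R)/(-49246 + 23926) = (-5968 + 23211)/(-49246 + 23926) = 17243/(-25320) = 17243*(-1/25320) = -17243/25320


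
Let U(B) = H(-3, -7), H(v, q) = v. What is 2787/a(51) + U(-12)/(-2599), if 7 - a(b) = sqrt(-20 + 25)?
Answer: 50704023/114356 + 2787*sqrt(5)/44 ≈ 585.02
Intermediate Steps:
U(B) = -3
a(b) = 7 - sqrt(5) (a(b) = 7 - sqrt(-20 + 25) = 7 - sqrt(5))
2787/a(51) + U(-12)/(-2599) = 2787/(7 - sqrt(5)) - 3/(-2599) = 2787/(7 - sqrt(5)) - 3*(-1/2599) = 2787/(7 - sqrt(5)) + 3/2599 = 3/2599 + 2787/(7 - sqrt(5))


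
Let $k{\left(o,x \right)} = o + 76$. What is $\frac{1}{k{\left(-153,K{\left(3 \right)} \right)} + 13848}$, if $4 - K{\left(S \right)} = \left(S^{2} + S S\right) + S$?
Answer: $\frac{1}{13771} \approx 7.2616 \cdot 10^{-5}$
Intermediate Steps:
$K{\left(S \right)} = 4 - S - 2 S^{2}$ ($K{\left(S \right)} = 4 - \left(\left(S^{2} + S S\right) + S\right) = 4 - \left(\left(S^{2} + S^{2}\right) + S\right) = 4 - \left(2 S^{2} + S\right) = 4 - \left(S + 2 S^{2}\right) = 4 - S - 2 S^{2}$)
$k{\left(o,x \right)} = 76 + o$
$\frac{1}{k{\left(-153,K{\left(3 \right)} \right)} + 13848} = \frac{1}{\left(76 - 153\right) + 13848} = \frac{1}{-77 + 13848} = \frac{1}{13771}$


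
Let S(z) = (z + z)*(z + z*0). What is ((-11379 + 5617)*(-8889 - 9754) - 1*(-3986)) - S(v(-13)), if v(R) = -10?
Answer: 107424752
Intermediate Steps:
S(z) = 2*z² (S(z) = (2*z)*(z + 0) = (2*z)*z = 2*z²)
((-11379 + 5617)*(-8889 - 9754) - 1*(-3986)) - S(v(-13)) = ((-11379 + 5617)*(-8889 - 9754) - 1*(-3986)) - 2*(-10)² = (-5762*(-18643) + 3986) - 2*100 = (107420966 + 3986) - 1*200 = 107424952 - 200 = 107424752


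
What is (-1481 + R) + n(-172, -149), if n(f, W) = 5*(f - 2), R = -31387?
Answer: -33738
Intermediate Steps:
n(f, W) = -10 + 5*f (n(f, W) = 5*(-2 + f) = -10 + 5*f)
(-1481 + R) + n(-172, -149) = (-1481 - 31387) + (-10 + 5*(-172)) = -32868 + (-10 - 860) = -32868 - 870 = -33738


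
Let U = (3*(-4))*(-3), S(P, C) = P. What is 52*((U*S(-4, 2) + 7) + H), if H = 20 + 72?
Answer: -2340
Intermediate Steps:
U = 36 (U = -12*(-3) = 36)
H = 92
52*((U*S(-4, 2) + 7) + H) = 52*((36*(-4) + 7) + 92) = 52*((-144 + 7) + 92) = 52*(-137 + 92) = 52*(-45) = -2340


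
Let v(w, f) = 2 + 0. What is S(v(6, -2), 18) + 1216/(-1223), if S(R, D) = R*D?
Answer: 42812/1223 ≈ 35.006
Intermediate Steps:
v(w, f) = 2
S(R, D) = D*R
S(v(6, -2), 18) + 1216/(-1223) = 18*2 + 1216/(-1223) = 36 - 1/1223*1216 = 36 - 1216/1223 = 42812/1223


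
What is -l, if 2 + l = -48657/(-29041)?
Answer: 9425/29041 ≈ 0.32454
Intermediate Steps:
l = -9425/29041 (l = -2 - 48657/(-29041) = -2 - 48657*(-1/29041) = -2 + 48657/29041 = -9425/29041 ≈ -0.32454)
-l = -1*(-9425/29041) = 9425/29041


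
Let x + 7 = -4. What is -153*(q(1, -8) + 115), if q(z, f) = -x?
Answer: -19278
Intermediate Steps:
x = -11 (x = -7 - 4 = -11)
q(z, f) = 11 (q(z, f) = -1*(-11) = 11)
-153*(q(1, -8) + 115) = -153*(11 + 115) = -153*126 = -19278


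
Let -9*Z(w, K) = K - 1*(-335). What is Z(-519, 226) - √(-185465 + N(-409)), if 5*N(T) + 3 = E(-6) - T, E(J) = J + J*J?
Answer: -187/3 - I*√4634445/5 ≈ -62.333 - 430.56*I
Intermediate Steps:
E(J) = J + J²
Z(w, K) = -335/9 - K/9 (Z(w, K) = -(K - 1*(-335))/9 = -(K + 335)/9 = -(335 + K)/9 = -335/9 - K/9)
N(T) = 27/5 - T/5 (N(T) = -⅗ + (-6*(1 - 6) - T)/5 = -⅗ + (-6*(-5) - T)/5 = -⅗ + (30 - T)/5 = -⅗ + (6 - T/5) = 27/5 - T/5)
Z(-519, 226) - √(-185465 + N(-409)) = (-335/9 - ⅑*226) - √(-185465 + (27/5 - ⅕*(-409))) = (-335/9 - 226/9) - √(-185465 + (27/5 + 409/5)) = -187/3 - √(-185465 + 436/5) = -187/3 - √(-926889/5) = -187/3 - I*√4634445/5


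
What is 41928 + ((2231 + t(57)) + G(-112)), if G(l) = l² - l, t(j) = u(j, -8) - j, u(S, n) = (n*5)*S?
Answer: 54478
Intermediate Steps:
u(S, n) = 5*S*n (u(S, n) = (5*n)*S = 5*S*n)
t(j) = -41*j (t(j) = 5*j*(-8) - j = -40*j - j = -41*j)
41928 + ((2231 + t(57)) + G(-112)) = 41928 + ((2231 - 41*57) - 112*(-1 - 112)) = 41928 + ((2231 - 2337) - 112*(-113)) = 41928 + (-106 + 12656) = 41928 + 12550 = 54478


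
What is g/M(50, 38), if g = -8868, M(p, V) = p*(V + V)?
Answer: -2217/950 ≈ -2.3337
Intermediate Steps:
M(p, V) = 2*V*p (M(p, V) = p*(2*V) = 2*V*p)
g/M(50, 38) = -8868/(2*38*50) = -8868/3800 = -8868*1/3800 = -2217/950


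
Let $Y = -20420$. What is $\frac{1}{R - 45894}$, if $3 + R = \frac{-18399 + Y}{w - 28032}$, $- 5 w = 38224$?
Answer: $- \frac{178384}{8187096353} \approx -2.1788 \cdot 10^{-5}$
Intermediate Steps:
$w = - \frac{38224}{5}$ ($w = \left(- \frac{1}{5}\right) 38224 = - \frac{38224}{5} \approx -7644.8$)
$R = - \frac{341057}{178384}$ ($R = -3 + \frac{-18399 - 20420}{- \frac{38224}{5} - 28032} = -3 - \frac{38819}{- \frac{178384}{5}} = -3 - - \frac{194095}{178384} = -3 + \frac{194095}{178384} = - \frac{341057}{178384} \approx -1.9119$)
$\frac{1}{R - 45894} = \frac{1}{- \frac{341057}{178384} - 45894} = \frac{1}{- \frac{8187096353}{178384}} = - \frac{178384}{8187096353}$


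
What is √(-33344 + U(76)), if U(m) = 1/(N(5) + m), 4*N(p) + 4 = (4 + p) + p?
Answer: I*√821895942/157 ≈ 182.6*I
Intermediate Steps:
N(p) = p/2 (N(p) = -1 + ((4 + p) + p)/4 = -1 + (4 + 2*p)/4 = -1 + (1 + p/2) = p/2)
U(m) = 1/(5/2 + m) (U(m) = 1/((½)*5 + m) = 1/(5/2 + m))
√(-33344 + U(76)) = √(-33344 + 2/(5 + 2*76)) = √(-33344 + 2/(5 + 152)) = √(-33344 + 2/157) = √(-5235006/157) = I*√821895942/157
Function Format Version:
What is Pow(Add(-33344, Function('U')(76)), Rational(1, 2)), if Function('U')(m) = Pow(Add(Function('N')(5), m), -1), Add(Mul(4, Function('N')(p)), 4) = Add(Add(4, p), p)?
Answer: Mul(Rational(1, 157), I, Pow(821895942, Rational(1, 2))) ≈ Mul(182.60, I)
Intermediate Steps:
Function('N')(p) = Mul(Rational(1, 2), p) (Function('N')(p) = Add(-1, Mul(Rational(1, 4), Add(Add(4, p), p))) = Add(-1, Mul(Rational(1, 4), Add(4, Mul(2, p)))) = Add(-1, Add(1, Mul(Rational(1, 2), p))) = Mul(Rational(1, 2), p))
Function('U')(m) = Pow(Add(Rational(5, 2), m), -1) (Function('U')(m) = Pow(Add(Mul(Rational(1, 2), 5), m), -1) = Pow(Add(Rational(5, 2), m), -1))
Pow(Add(-33344, Function('U')(76)), Rational(1, 2)) = Pow(Add(-33344, Mul(2, Pow(Add(5, Mul(2, 76)), -1))), Rational(1, 2)) = Pow(Add(-33344, Mul(2, Pow(Add(5, 152), -1))), Rational(1, 2)) = Pow(Add(-33344, Mul(2, Pow(157, -1))), Rational(1, 2)) = Pow(Add(-33344, Mul(2, Rational(1, 157))), Rational(1, 2)) = Pow(Add(-33344, Rational(2, 157)), Rational(1, 2)) = Pow(Rational(-5235006, 157), Rational(1, 2)) = Mul(Rational(1, 157), I, Pow(821895942, Rational(1, 2)))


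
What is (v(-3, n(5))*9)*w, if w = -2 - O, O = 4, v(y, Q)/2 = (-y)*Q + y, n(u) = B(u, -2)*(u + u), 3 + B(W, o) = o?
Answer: 16524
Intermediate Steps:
B(W, o) = -3 + o
n(u) = -10*u (n(u) = (-3 - 2)*(u + u) = -10*u)
v(y, Q) = 2*y - 2*Q*y (v(y, Q) = 2*((-y)*Q + y) = 2*(-Q*y + y) = 2*(y - Q*y) = 2*y - 2*Q*y)
w = -6 (w = -2 - 1*4 = -2 - 4 = -6)
(v(-3, n(5))*9)*w = ((2*(-3)*(1 - (-10)*5))*9)*(-6) = ((2*(-3)*(1 - 1*(-50)))*9)*(-6) = ((2*(-3)*(1 + 50))*9)*(-6) = ((2*(-3)*51)*9)*(-6) = -306*9*(-6) = -2754*(-6) = 16524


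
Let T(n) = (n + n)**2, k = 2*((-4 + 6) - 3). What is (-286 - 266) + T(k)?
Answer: -536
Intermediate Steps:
k = -2 (k = 2*(2 - 3) = 2*(-1) = -2)
T(n) = 4*n**2 (T(n) = (2*n)**2 = 4*n**2)
(-286 - 266) + T(k) = (-286 - 266) + 4*(-2)**2 = -552 + 4*4 = -552 + 16 = -536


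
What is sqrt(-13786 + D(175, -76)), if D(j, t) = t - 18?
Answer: 2*I*sqrt(3470) ≈ 117.81*I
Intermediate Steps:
D(j, t) = -18 + t
sqrt(-13786 + D(175, -76)) = sqrt(-13786 + (-18 - 76)) = sqrt(-13786 - 94) = sqrt(-13880) = 2*I*sqrt(3470)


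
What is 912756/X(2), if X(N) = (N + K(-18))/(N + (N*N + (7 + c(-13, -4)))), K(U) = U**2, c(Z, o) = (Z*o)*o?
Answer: -88993710/163 ≈ -5.4597e+5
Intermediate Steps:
c(Z, o) = Z*o**2
X(N) = (324 + N)/(-201 + N + N**2) (X(N) = (N + (-18)**2)/(N + (N*N + (7 - 13*(-4)**2))) = (N + 324)/(N + (N**2 + (7 - 13*16))) = (324 + N)/(N + (N**2 + (7 - 208))) = (324 + N)/(N + (N**2 - 201)) = (324 + N)/(N + (-201 + N**2)) = (324 + N)/(-201 + N + N**2))
912756/X(2) = 912756/(((324 + 2)/(-201 + 2 + 2**2))) = 912756/((326/(-201 + 2 + 4))) = 912756/((326/(-195))) = 912756/((-1/195*326)) = 912756/(-326/195) = 912756*(-195/326) = -88993710/163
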